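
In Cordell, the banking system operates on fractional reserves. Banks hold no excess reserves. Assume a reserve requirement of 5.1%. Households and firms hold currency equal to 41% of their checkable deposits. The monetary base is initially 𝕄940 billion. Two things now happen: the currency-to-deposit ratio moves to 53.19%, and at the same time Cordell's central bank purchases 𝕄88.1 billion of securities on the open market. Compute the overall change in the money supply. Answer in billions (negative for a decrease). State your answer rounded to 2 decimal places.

-173.14 billion

Before: m₁ = (1 + 0.41) / (0.051 + 0.41) ≈ 3.0585683, MB₁ = 940, so M₁ = 3.0585683 × 940 ≈ 2875.0542 billion.
After: m₂ = (1 + 0.5319) / (0.051 + 0.5319) ≈ 2.6280666, MB₂ = 940 + 88.1 = 1028.1, so M₂ = 2.6280666 × 1028.1 ≈ 2701.9153 billion.
ΔM = M₂ − M₁ = 2701.9153 − 2875.0542 = -173.1389 billion.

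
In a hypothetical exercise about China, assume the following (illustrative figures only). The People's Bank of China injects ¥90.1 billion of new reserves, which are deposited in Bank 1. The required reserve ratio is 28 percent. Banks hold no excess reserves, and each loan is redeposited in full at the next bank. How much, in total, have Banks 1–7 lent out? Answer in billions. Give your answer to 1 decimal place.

Bank i lends (1 − rr)^i of the original deposit: Bank 1 lends 90.1·0.7200 = 64.8720, Bank 2 lends 90.1·0.7200² ≈ 46.7078, and so on.
Summing a geometric series: total = 90.1·[0.7200·(1 − 0.7200^7) / (1 − 0.7200)] ≈ 208.4462 billion.

¥208.4 billion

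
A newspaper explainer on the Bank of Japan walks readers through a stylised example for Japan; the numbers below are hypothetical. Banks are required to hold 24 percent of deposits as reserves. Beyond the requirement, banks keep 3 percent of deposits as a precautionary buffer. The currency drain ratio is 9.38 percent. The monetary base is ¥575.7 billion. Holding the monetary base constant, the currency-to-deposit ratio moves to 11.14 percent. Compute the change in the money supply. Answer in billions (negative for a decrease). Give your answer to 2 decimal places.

-53.31 billion

Initially m₁ = (1 + 0.0938) / (0.24 + 0.03 + 0.0938) ≈ 3.006597, so M₁ = 3.006597 × 575.7 ≈ 1730.8979 billion.
After the change m₂ = (1 + 0.1114) / (0.24 + 0.03 + 0.1114) ≈ 2.914001, so M₂ = 2.914001 × 575.7 ≈ 1677.5904 billion.
ΔM = M₂ − M₁ = 1677.5904 − 1730.8979 = -53.3075 billion.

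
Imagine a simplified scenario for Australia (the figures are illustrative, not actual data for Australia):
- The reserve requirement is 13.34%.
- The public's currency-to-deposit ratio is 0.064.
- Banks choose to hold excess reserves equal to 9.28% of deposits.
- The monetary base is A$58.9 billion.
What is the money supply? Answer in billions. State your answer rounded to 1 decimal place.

A$216.0 billion

The money multiplier is m = (1 + c) / (rr + e + c) = (1 + 0.064) / (0.1334 + 0.0928 + 0.064) ≈ 3.6664.
So M = m × MB = 3.6664 × 58.9 ≈ 215.951 billion.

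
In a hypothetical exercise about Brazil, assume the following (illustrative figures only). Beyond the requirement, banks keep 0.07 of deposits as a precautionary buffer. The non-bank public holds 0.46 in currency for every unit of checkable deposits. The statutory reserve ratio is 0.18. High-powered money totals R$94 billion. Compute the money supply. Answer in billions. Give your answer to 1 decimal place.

R$193.3 billion

The money multiplier is m = (1 + c) / (rr + e + c) = (1 + 0.46) / (0.18 + 0.07 + 0.46) ≈ 2.0563.
So M = m × MB = 2.0563 × 94 = 193.2922 billion.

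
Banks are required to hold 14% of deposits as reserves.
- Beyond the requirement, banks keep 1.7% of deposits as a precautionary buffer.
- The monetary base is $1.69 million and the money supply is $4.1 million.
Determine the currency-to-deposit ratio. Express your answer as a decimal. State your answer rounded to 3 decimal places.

Using m = M/MB = 4.1/1.69 ≈ 2.426036. From m = (1 + c)/(c + rr + e), rearranging gives 1 + c = m·(c + rr + e), so c·(1 − m) = m·(rr + e) − 1.
Hence c = [m·(rr + e) − 1]/(1 − m) = [2.426036 × (0.14 + 0.017) − 1] / (1 − 2.426036) ≈ 0.434149.

0.434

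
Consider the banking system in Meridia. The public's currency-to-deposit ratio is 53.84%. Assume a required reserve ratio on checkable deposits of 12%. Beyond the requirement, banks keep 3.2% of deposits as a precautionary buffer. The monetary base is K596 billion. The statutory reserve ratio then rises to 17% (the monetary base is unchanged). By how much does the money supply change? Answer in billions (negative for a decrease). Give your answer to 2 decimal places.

Initially m₁ = (1 + 0.5384) / (0.12 + 0.032 + 0.5384) ≈ 2.228273, so M₁ = 2.228273 × 596 ≈ 1328.0507 billion.
After the change m₂ = (1 + 0.5384) / (0.17 + 0.032 + 0.5384) ≈ 2.077796, so M₂ = 2.077796 × 596 ≈ 1238.3664 billion.
ΔM = M₂ − M₁ = 1238.3664 − 1328.0507 = -89.6843 billion.

-89.68 billion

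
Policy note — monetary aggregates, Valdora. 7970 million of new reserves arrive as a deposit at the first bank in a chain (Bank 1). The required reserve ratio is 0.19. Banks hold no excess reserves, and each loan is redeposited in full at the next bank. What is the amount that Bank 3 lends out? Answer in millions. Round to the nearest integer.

4236 million

Each bank lends a fraction (1 − rr) = 0.8100 of the deposit it receives, so Bank 3 receives 7970·0.8100^2 and lends 7970·0.8100^3 ≈ 4235.5848 million.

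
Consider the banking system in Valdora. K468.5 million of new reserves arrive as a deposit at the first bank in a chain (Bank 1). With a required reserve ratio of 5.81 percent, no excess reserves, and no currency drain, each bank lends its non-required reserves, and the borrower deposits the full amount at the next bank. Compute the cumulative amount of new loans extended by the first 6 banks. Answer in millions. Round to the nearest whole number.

Bank i lends (1 − rr)^i of the original deposit: Bank 1 lends 468.5·0.9419 ≈ 441.2801, Bank 2 lends 468.5·0.9419² ≈ 415.6418, and so on.
Summing a geometric series: total = 468.5·[0.9419·(1 − 0.9419^6) / (1 − 0.9419)] ≈ 2291.6287 million.

K2292 million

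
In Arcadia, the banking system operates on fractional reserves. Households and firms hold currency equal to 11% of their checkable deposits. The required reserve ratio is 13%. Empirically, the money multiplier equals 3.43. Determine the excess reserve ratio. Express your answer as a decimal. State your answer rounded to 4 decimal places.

0.0836

Using m = 3.43. Since m = (1 + c)/(c + rr + e), the denominator satisfies c + rr + e = (1 + c)/m = (1 + 0.11) / 3.43 ≈ 0.323615.
With c = 0.11 and rr = 0.13, the excess reserve ratio is 0.323615 − 0.11 − 0.13 = 0.083615.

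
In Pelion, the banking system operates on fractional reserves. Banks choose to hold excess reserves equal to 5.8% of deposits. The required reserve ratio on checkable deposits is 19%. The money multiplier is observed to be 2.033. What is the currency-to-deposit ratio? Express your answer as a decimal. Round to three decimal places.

0.480

Using m = 2.033. From m = (1 + c)/(c + rr + e), rearranging gives 1 + c = m·(c + rr + e), so c·(1 − m) = m·(rr + e) − 1.
Hence c = [m·(rr + e) − 1]/(1 − m) = [2.033 × (0.19 + 0.058) − 1] / (1 − 2.033) ≈ 0.479977.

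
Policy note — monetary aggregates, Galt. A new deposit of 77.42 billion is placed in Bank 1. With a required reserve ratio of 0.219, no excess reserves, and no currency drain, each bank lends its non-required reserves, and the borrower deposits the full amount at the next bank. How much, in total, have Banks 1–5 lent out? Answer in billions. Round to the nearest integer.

196 billion

Bank i lends (1 − rr)^i of the original deposit: Bank 1 lends 77.42·0.7810 ≈ 60.4650, Bank 2 lends 77.42·0.7810² ≈ 47.2232, and so on.
Summing a geometric series: total = 77.42·[0.7810·(1 − 0.7810^5) / (1 − 0.7810)] ≈ 195.8700 billion.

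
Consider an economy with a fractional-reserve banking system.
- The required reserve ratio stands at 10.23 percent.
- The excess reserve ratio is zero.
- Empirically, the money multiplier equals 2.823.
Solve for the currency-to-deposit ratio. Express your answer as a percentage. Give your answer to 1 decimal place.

39.0%

Using m = 2.823. From m = (1 + c)/(c + rr + e), rearranging gives 1 + c = m·(c + rr + e), so c·(1 − m) = m·(rr + e) − 1.
Hence c = [m·(rr + e) − 1]/(1 − m) = [2.823 × (0.1023 + 0) − 1] / (1 − 2.823) ≈ 0.390130.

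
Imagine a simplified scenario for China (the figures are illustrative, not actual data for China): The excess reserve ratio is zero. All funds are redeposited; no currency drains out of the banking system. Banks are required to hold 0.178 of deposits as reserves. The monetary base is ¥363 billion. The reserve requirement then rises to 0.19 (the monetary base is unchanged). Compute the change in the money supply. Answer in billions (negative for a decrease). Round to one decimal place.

-128.8 billion

Initially m₁ = 1 / (0.178) ≈ 5.61798, so M₁ = 5.61798 × 363 ≈ 2039.3267 billion.
After the change m₂ = 1 / (0.19) ≈ 5.26316, so M₂ = 5.26316 × 363 ≈ 1910.5271 billion.
ΔM = M₂ − M₁ = 1910.5271 − 2039.3267 = -128.7996 billion.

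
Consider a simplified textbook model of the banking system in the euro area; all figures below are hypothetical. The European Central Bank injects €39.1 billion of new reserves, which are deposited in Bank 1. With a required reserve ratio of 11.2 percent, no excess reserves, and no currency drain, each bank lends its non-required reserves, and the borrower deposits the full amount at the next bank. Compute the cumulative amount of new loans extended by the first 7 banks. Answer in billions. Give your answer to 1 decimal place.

€175.0 billion

Bank i lends (1 − rr)^i of the original deposit: Bank 1 lends 39.1·0.8880 = 34.7208, Bank 2 lends 39.1·0.8880² ≈ 30.8321, and so on.
Summing a geometric series: total = 39.1·[0.8880·(1 − 0.8880^7) / (1 − 0.8880)] ≈ 175.0293 billion.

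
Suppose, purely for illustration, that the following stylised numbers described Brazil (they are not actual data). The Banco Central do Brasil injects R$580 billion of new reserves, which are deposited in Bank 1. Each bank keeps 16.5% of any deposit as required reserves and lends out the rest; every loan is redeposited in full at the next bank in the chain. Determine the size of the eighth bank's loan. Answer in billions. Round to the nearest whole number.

Each bank lends a fraction (1 − rr) = 0.8350 of the deposit it receives, so Bank 8 receives 580·0.8350^7 and lends 580·0.8350^8 ≈ 137.0629 billion.

R$137 billion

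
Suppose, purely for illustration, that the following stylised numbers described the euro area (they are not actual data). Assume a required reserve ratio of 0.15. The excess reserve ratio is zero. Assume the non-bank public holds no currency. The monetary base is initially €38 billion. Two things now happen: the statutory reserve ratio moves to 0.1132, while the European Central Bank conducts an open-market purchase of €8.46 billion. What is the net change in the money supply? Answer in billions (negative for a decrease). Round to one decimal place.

Before: m₁ = 1 / (0.15) ≈ 6.6667, MB₁ = 38, so M₁ = 6.6667 × 38 = 253.3346 billion.
After: m₂ = 1 / (0.1132) ≈ 8.8339, MB₂ = 38 + 8.46 = 46.46, so M₂ = 8.8339 × 46.46 ≈ 410.423 billion.
ΔM = M₂ − M₁ = 410.423 − 253.3346 = 157.0884 billion.

€157.1 billion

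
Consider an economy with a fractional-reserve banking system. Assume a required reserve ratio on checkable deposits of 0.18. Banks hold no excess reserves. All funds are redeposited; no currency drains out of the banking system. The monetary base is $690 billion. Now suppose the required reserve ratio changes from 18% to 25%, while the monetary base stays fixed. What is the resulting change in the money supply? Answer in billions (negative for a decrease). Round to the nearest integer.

Initially m₁ = 1 / (0.18) ≈ 5.5556, so M₁ = 5.5556 × 690 = 3833.364 billion.
After the change m₂ = 1 / (0.25) = 4, so M₂ = 4 × 690 = 2760 billion.
ΔM = M₂ − M₁ = 2760 − 3833.364 = -1073.364 billion.

-1073 billion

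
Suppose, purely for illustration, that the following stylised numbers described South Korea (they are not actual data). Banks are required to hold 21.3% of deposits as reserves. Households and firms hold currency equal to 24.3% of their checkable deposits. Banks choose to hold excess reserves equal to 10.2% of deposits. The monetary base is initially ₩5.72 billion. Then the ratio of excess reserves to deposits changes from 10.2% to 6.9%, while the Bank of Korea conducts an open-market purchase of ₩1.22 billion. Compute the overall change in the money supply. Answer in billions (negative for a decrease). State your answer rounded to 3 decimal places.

₩3.689 billion

Before: m₁ = (1 + 0.243) / (0.213 + 0.102 + 0.243) ≈ 2.22760, MB₁ = 5.72, so M₁ = 2.22760 × 5.72 ≈ 12.7419 billion.
After: m₂ = (1 + 0.243) / (0.213 + 0.069 + 0.243) ≈ 2.36762, MB₂ = 5.72 + 1.22 = 6.94, so M₂ = 2.36762 × 6.94 ≈ 16.4313 billion.
ΔM = M₂ − M₁ = 16.4313 − 12.7419 = 3.6894 billion.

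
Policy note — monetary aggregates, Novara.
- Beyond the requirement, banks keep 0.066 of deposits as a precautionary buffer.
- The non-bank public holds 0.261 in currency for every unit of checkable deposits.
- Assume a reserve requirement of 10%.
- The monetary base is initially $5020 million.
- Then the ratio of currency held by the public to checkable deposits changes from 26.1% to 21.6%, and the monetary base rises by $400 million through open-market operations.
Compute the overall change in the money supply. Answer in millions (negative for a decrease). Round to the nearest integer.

$2428 million

Before: m₁ = (1 + 0.261) / (0.1 + 0.066 + 0.261) ≈ 2.95316, MB₁ = 5020, so M₁ = 2.95316 × 5020 = 14824.8632 million.
After: m₂ = (1 + 0.216) / (0.1 + 0.066 + 0.216) ≈ 3.18325, MB₂ = 5020 + 400 = 5420, so M₂ = 3.18325 × 5420 = 17253.215 million.
ΔM = M₂ − M₁ = 17253.215 − 14824.8632 = 2428.3518 million.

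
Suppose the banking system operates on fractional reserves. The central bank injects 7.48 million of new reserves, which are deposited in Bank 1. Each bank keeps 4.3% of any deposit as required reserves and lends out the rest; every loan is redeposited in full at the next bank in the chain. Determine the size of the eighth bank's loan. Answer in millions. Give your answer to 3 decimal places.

5.263 million

Each bank lends a fraction (1 − rr) = 0.9570 of the deposit it receives, so Bank 8 receives 7.48·0.9570^7 and lends 7.48·0.9570^8 ≈ 5.2626 million.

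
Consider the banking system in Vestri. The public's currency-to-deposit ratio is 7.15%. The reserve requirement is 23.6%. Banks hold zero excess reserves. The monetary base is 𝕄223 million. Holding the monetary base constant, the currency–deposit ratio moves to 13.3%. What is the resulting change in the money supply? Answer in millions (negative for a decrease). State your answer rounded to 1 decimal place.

Initially m₁ = (1 + 0.0715) / (0.236 + 0.0715) ≈ 3.48455, so M₁ = 3.48455 × 223 ≈ 777.0547 million.
After the change m₂ = (1 + 0.133) / (0.236 + 0.133) ≈ 3.07046, so M₂ = 3.07046 × 223 ≈ 684.7126 million.
ΔM = M₂ − M₁ = 684.7126 − 777.0547 = -92.3421 million.

-92.3 million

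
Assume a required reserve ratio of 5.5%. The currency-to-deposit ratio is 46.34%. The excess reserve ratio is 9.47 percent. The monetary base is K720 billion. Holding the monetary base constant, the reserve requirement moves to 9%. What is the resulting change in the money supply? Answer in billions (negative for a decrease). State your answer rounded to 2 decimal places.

Initially m₁ = (1 + 0.4634) / (0.055 + 0.0947 + 0.4634) ≈ 2.386886, so M₁ = 2.386886 × 720 ≈ 1718.5579 billion.
After the change m₂ = (1 + 0.4634) / (0.09 + 0.0947 + 0.4634) ≈ 2.257985, so M₂ = 2.257985 × 720 = 1625.7492 billion.
ΔM = M₂ − M₁ = 1625.7492 − 1718.5579 = -92.8087 billion.

-92.81 billion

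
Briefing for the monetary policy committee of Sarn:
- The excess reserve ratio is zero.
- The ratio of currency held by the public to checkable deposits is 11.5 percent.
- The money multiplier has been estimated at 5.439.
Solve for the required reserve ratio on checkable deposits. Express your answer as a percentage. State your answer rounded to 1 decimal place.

9.0%

Using m = 5.439. Since m = (1 + c)/(c + rr + e), the denominator satisfies c + rr + e = (1 + c)/m = (1 + 0.115) / 5.439 ≈ 0.205001.
With c = 0.115 and e = 0, the required reserve ratio on checkable deposits is 0.205001 − 0.115 − 0 = 0.090001.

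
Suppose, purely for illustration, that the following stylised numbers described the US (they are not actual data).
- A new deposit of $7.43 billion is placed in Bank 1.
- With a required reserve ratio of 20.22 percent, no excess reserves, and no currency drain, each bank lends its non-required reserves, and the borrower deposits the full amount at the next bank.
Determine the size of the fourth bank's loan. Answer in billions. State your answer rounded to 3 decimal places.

Each bank lends a fraction (1 − rr) = 0.7978 of the deposit it receives, so Bank 4 receives 7.43·0.7978^3 and lends 7.43·0.7978^4 ≈ 3.0100 billion.

$3.010 billion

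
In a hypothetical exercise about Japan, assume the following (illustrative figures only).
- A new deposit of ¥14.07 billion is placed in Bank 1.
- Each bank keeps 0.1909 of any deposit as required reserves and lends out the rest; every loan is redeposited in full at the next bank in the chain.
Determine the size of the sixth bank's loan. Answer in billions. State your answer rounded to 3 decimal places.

Each bank lends a fraction (1 − rr) = 0.8091 of the deposit it receives, so Bank 6 receives 14.07·0.8091^5 and lends 14.07·0.8091^6 ≈ 3.9474 billion.

¥3.947 billion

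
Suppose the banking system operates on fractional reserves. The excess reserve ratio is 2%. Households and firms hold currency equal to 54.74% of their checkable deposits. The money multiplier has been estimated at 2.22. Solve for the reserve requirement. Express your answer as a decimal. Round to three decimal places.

0.130

Using m = 2.22. Since m = (1 + c)/(c + rr + e), the denominator satisfies c + rr + e = (1 + c)/m = (1 + 0.5474) / 2.22 ≈ 0.697027.
With c = 0.5474 and e = 0.02, the reserve requirement is 0.697027 − 0.5474 − 0.02 = 0.129627.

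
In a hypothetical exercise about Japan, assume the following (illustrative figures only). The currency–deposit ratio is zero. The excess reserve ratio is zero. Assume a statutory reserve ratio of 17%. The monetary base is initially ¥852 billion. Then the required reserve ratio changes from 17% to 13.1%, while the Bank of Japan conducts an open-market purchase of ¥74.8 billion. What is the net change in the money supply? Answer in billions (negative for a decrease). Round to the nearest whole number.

¥2063 billion

Before: m₁ = 1 / (0.17) ≈ 5.8824, MB₁ = 852, so M₁ = 5.8824 × 852 = 5011.8048 billion.
After: m₂ = 1 / (0.131) ≈ 7.6336, MB₂ = 852 + 74.8 = 926.8, so M₂ = 7.6336 × 926.8 ≈ 7074.8205 billion.
ΔM = M₂ − M₁ = 7074.8205 − 5011.8048 = 2063.0157 billion.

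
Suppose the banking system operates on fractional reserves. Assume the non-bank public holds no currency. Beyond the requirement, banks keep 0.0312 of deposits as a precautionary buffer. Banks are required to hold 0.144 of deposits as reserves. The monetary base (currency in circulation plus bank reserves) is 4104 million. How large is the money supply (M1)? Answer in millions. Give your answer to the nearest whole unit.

23425 million

The money multiplier is m = 1 / (rr + e) = 1 / (0.144 + 0.0312) ≈ 5.70776.
So M = m × MB = 5.70776 × 4104 ≈ 23424.647 million.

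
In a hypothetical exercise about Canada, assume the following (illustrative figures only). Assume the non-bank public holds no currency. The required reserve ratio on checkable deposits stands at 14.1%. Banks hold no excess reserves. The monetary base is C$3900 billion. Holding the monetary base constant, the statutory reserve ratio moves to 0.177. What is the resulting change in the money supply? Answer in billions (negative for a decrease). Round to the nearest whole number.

-5626 billion

Initially m₁ = 1 / (0.141) ≈ 7.09220, so M₁ = 7.09220 × 3900 = 27659.58 billion.
After the change m₂ = 1 / (0.177) ≈ 5.64972, so M₂ = 5.64972 × 3900 = 22033.908 billion.
ΔM = M₂ − M₁ = 22033.908 − 27659.58 = -5625.672 billion.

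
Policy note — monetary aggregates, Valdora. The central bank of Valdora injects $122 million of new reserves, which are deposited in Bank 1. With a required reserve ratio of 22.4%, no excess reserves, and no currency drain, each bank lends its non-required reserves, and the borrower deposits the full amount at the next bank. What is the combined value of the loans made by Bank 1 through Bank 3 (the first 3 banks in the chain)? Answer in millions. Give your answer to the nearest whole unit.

Bank i lends (1 − rr)^i of the original deposit: Bank 1 lends 122·0.7760 = 94.6720, Bank 2 lends 122·0.7760² ≈ 73.4655, and so on.
Summing a geometric series: total = 122·[0.7760·(1 − 0.7760^3) / (1 − 0.7760)] ≈ 225.1467 million.

$225 million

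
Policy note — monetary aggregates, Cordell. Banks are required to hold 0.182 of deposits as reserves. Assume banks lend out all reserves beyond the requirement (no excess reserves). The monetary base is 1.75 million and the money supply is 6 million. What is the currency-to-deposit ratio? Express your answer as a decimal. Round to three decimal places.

0.155

Using m = M/MB = 6/1.75 ≈ 3.428571. From m = (1 + c)/(c + rr + e), rearranging gives 1 + c = m·(c + rr + e), so c·(1 − m) = m·(rr + e) − 1.
Hence c = [m·(rr + e) − 1]/(1 − m) = [3.428571 × (0.182 + 0) − 1] / (1 − 3.428571) ≈ 0.154824.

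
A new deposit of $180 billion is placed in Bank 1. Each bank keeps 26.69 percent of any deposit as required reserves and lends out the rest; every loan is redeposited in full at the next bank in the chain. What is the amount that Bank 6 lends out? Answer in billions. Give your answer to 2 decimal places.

$27.94 billion

Each bank lends a fraction (1 − rr) = 0.7331 of the deposit it receives, so Bank 6 receives 180·0.7331^5 and lends 180·0.7331^6 ≈ 27.9416 billion.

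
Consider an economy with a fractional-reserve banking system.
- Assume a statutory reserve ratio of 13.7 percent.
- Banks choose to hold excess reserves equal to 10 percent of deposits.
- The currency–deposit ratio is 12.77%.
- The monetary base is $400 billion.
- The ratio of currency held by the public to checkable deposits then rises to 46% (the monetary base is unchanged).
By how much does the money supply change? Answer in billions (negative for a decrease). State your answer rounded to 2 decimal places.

Initially m₁ = (1 + 0.1277) / (0.137 + 0.1 + 0.1277) ≈ 3.092131, so M₁ = 3.092131 × 400 = 1236.8524 billion.
After the change m₂ = (1 + 0.46) / (0.137 + 0.1 + 0.46) ≈ 2.094692, so M₂ = 2.094692 × 400 = 837.8768 billion.
ΔM = M₂ − M₁ = 837.8768 − 1236.8524 = -398.9756 billion.

-398.98 billion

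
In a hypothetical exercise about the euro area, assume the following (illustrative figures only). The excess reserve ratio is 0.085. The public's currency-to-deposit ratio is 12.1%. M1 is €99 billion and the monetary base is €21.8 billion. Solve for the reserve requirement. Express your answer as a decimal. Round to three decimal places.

0.041

Using m = M/MB = 99/21.8 ≈ 4.541284. Since m = (1 + c)/(c + rr + e), the denominator satisfies c + rr + e = (1 + c)/m = (1 + 0.121) / 4.541284 ≈ 0.246846.
With c = 0.121 and e = 0.085, the reserve requirement is 0.246846 − 0.121 − 0.085 = 0.040846.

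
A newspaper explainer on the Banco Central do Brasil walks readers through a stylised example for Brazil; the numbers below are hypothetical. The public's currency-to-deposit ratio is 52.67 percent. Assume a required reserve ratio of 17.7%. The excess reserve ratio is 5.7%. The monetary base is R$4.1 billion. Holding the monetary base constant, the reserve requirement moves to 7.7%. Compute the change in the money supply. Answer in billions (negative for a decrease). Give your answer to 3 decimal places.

Initially m₁ = (1 + 0.5267) / (0.177 + 0.057 + 0.5267) ≈ 2.00697, so M₁ = 2.00697 × 4.1 ≈ 8.2286 billion.
After the change m₂ = (1 + 0.5267) / (0.077 + 0.057 + 0.5267) ≈ 2.31073, so M₂ = 2.31073 × 4.1 ≈ 9.474 billion.
ΔM = M₂ − M₁ = 9.474 − 8.2286 = 1.2454 billion.

R$1.245 billion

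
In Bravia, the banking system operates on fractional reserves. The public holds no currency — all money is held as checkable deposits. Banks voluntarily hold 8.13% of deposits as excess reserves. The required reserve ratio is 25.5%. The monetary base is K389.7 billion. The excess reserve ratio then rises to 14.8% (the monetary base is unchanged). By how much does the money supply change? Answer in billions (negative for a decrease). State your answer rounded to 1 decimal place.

Initially m₁ = 1 / (0.255 + 0.0813) ≈ 2.97354, so M₁ = 2.97354 × 389.7 ≈ 1158.7885 billion.
After the change m₂ = 1 / (0.255 + 0.148) ≈ 2.48139, so M₂ = 2.48139 × 389.7 ≈ 966.9977 billion.
ΔM = M₂ − M₁ = 966.9977 − 1158.7885 = -191.7908 billion.

-191.8 billion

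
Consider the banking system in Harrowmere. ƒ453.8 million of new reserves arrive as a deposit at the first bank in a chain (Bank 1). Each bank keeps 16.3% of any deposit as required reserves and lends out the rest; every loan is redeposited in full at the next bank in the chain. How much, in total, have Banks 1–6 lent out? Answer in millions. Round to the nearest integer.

Bank i lends (1 − rr)^i of the original deposit: Bank 1 lends 453.8·0.8370 = 379.8306, Bank 2 lends 453.8·0.8370² ≈ 317.9182, and so on.
Summing a geometric series: total = 453.8·[0.8370·(1 − 0.8370^6) / (1 − 0.8370)] ≈ 1529.0230 million.

ƒ1529 million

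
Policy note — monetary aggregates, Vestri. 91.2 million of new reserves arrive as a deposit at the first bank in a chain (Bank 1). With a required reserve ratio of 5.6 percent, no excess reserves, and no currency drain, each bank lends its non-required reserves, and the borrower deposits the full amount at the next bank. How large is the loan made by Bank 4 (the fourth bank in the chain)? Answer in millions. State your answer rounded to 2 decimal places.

Each bank lends a fraction (1 − rr) = 0.9440 of the deposit it receives, so Bank 4 receives 91.2·0.9440^3 and lends 91.2·0.9440^4 ≈ 72.4241 million.

72.42 million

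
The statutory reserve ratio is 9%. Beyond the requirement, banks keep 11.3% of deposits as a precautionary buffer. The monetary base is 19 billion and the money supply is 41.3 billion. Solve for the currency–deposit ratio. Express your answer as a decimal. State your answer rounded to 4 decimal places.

Using m = M/MB = 41.3/19 ≈ 2.173684. From m = (1 + c)/(c + rr + e), rearranging gives 1 + c = m·(c + rr + e), so c·(1 − m) = m·(rr + e) − 1.
Hence c = [m·(rr + e) − 1]/(1 − m) = [2.173684 × (0.09 + 0.113) − 1] / (1 − 2.173684) ≈ 0.476058.

0.4761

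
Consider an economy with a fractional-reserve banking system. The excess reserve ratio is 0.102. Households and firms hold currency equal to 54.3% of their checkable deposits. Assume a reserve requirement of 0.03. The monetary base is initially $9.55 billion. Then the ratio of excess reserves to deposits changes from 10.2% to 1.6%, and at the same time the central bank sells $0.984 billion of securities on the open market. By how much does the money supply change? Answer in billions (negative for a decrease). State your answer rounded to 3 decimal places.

$0.610 billion

Before: m₁ = (1 + 0.543) / (0.03 + 0.102 + 0.543) ≈ 2.28593, MB₁ = 9.55, so M₁ = 2.28593 × 9.55 ≈ 21.8306 billion.
After: m₂ = (1 + 0.543) / (0.03 + 0.016 + 0.543) ≈ 2.61969, MB₂ = 9.55 − 0.984 = 8.566, so M₂ = 2.61969 × 8.566 ≈ 22.4403 billion.
ΔM = M₂ − M₁ = 22.4403 − 21.8306 = 0.6097 billion.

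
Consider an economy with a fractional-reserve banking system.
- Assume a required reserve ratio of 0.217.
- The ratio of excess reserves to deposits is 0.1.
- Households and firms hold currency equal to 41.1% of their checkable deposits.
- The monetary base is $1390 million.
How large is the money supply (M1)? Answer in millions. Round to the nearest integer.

$2694 million

The money multiplier is m = (1 + c) / (rr + e + c) = (1 + 0.411) / (0.217 + 0.1 + 0.411) ≈ 1.93819.
So M = m × MB = 1.93819 × 1390 = 2694.0841 million.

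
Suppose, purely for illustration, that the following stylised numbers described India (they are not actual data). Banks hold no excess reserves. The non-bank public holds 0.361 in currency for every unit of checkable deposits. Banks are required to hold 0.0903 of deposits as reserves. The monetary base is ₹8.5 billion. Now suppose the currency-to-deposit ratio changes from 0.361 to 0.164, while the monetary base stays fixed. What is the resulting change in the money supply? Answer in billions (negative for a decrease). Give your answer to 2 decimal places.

₹13.27 billion

Initially m₁ = (1 + 0.361) / (0.0903 + 0.361) ≈ 3.0157, so M₁ = 3.0157 × 8.5 ≈ 25.6334 billion.
After the change m₂ = (1 + 0.164) / (0.0903 + 0.164) ≈ 4.5773, so M₂ = 4.5773 × 8.5 ≈ 38.907 billion.
ΔM = M₂ − M₁ = 38.907 − 25.6334 = 13.2736 billion.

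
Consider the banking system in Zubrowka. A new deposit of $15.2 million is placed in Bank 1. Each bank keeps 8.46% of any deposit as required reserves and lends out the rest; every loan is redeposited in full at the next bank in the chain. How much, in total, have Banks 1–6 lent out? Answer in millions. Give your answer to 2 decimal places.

$67.70 million

Bank i lends (1 − rr)^i of the original deposit: Bank 1 lends 15.2·0.9154 ≈ 13.9141, Bank 2 lends 15.2·0.9154² ≈ 12.7369, and so on.
Summing a geometric series: total = 15.2·[0.9154·(1 − 0.9154^6) / (1 − 0.9154)] ≈ 67.6971 million.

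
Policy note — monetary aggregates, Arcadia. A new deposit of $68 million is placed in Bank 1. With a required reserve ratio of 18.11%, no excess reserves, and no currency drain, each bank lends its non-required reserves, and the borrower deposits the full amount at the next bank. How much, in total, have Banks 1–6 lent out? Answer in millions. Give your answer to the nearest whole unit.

$215 million

Bank i lends (1 − rr)^i of the original deposit: Bank 1 lends 68·0.8189 = 55.6852, Bank 2 lends 68·0.8189² ≈ 45.6006, and so on.
Summing a geometric series: total = 68·[0.8189·(1 − 0.8189^6) / (1 − 0.8189)] ≈ 214.7561 million.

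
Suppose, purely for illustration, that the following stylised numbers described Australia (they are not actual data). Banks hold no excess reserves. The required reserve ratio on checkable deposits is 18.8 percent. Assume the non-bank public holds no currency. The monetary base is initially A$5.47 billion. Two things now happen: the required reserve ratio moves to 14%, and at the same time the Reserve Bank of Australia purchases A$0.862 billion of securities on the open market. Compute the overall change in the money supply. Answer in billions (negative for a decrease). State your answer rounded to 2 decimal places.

A$16.13 billion

Before: m₁ = 1 / (0.188) ≈ 5.3191, MB₁ = 5.47, so M₁ = 5.3191 × 5.47 ≈ 29.0955 billion.
After: m₂ = 1 / (0.14) ≈ 7.1429, MB₂ = 5.47 + 0.862 = 6.332, so M₂ = 7.1429 × 6.332 ≈ 45.2288 billion.
ΔM = M₂ − M₁ = 45.2288 − 29.0955 = 16.1333 billion.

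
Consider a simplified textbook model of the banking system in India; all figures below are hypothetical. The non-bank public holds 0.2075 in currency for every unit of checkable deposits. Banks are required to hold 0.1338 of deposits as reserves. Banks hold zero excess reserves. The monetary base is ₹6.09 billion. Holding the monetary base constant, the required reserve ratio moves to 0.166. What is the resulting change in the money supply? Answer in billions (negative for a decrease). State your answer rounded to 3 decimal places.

Initially m₁ = (1 + 0.2075) / (0.1338 + 0.2075) ≈ 3.53794, so M₁ = 3.53794 × 6.09 ≈ 21.5461 billion.
After the change m₂ = (1 + 0.2075) / (0.166 + 0.2075) ≈ 3.23293, so M₂ = 3.23293 × 6.09 ≈ 19.6885 billion.
ΔM = M₂ − M₁ = 19.6885 − 21.5461 = -1.8576 billion.

-1.858 billion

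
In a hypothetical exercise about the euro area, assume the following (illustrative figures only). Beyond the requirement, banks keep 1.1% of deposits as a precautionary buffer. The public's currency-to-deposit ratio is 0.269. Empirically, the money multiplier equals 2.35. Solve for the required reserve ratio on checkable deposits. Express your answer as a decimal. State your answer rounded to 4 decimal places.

Using m = 2.35. Since m = (1 + c)/(c + rr + e), the denominator satisfies c + rr + e = (1 + c)/m = (1 + 0.269) / 2.35 = 0.540000.
With c = 0.269 and e = 0.011, the required reserve ratio on checkable deposits is 0.540000 − 0.269 − 0.011 = 0.26.

0.2600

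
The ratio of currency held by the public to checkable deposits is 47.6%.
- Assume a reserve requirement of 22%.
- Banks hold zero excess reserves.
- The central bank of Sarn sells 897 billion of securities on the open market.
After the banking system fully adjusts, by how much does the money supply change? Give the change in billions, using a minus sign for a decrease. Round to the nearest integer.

The money multiplier is m = (1 + c) / (rr + c) = (1 + 0.476) / (0.22 + 0.476) ≈ 2.1207.
The sale removes 897 billion of base, so ΔM = m × ΔMB = 2.1207 × (−897) = -1902.2679 billion.

-1902 billion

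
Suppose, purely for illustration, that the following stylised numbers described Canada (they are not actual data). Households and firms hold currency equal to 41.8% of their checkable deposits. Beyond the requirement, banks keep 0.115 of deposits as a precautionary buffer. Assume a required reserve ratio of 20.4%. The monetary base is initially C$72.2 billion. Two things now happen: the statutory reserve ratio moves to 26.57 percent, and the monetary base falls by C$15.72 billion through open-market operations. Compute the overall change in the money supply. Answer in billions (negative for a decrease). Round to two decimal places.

Before: m₁ = (1 + 0.418) / (0.204 + 0.115 + 0.418) ≈ 1.92402, MB₁ = 72.2, so M₁ = 1.92402 × 72.2 ≈ 138.9142 billion.
After: m₂ = (1 + 0.418) / (0.2657 + 0.115 + 0.418) ≈ 1.77539, MB₂ = 72.2 − 15.72 = 56.48, so M₂ = 1.77539 × 56.48 ≈ 100.274 billion.
ΔM = M₂ − M₁ = 100.274 − 138.9142 = -38.6402 billion.

-38.64 billion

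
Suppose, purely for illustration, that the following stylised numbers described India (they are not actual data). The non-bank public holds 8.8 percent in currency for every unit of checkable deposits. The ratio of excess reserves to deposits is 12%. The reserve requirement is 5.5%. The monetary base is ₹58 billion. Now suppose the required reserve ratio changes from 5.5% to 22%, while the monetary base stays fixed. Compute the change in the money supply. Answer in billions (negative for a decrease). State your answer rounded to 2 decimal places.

Initially m₁ = (1 + 0.088) / (0.055 + 0.12 + 0.088) ≈ 4.13688, so M₁ = 4.13688 × 58 ≈ 239.939 billion.
After the change m₂ = (1 + 0.088) / (0.22 + 0.12 + 0.088) ≈ 2.54206, so M₂ = 2.54206 × 58 ≈ 147.4395 billion.
ΔM = M₂ − M₁ = 147.4395 − 239.939 = -92.4995 billion.

-92.50 billion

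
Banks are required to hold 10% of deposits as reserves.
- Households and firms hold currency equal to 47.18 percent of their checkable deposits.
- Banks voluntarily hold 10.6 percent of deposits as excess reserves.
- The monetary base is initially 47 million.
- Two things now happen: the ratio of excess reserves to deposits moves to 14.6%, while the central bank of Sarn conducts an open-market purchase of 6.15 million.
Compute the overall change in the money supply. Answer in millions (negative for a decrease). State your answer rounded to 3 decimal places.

Before: m₁ = (1 + 0.4718) / (0.1 + 0.106 + 0.4718) ≈ 2.171437, MB₁ = 47, so M₁ = 2.171437 × 47 ≈ 102.0575 million.
After: m₂ = (1 + 0.4718) / (0.1 + 0.146 + 0.4718) ≈ 2.050432, MB₂ = 47 + 6.15 = 53.15, so M₂ = 2.050432 × 53.15 ≈ 108.9805 million.
ΔM = M₂ − M₁ = 108.9805 − 102.0575 = 6.923 million.

6.923 million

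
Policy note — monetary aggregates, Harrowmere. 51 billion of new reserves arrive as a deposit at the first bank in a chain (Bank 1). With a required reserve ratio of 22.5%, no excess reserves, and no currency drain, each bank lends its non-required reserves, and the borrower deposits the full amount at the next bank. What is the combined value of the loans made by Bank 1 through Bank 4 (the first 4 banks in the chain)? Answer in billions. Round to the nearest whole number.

Bank i lends (1 − rr)^i of the original deposit: Bank 1 lends 51·0.7750 = 39.5250, Bank 2 lends 51·0.7750² ≈ 30.6319, and so on.
Summing a geometric series: total = 51·[0.7750·(1 − 0.7750^4) / (1 − 0.7750)] ≈ 112.2948 billion.

112 billion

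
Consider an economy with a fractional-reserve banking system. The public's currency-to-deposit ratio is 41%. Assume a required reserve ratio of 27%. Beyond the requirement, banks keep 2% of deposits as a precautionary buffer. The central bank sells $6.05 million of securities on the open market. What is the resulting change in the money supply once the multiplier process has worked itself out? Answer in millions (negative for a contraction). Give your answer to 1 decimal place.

-12.2 million

The money multiplier is m = (1 + c) / (rr + e + c) = (1 + 0.41) / (0.27 + 0.02 + 0.41) ≈ 2.0143.
The sale removes 6.05 million of base, so ΔM = m × ΔMB = 2.0143 × (−6.05) ≈ -12.1865 million.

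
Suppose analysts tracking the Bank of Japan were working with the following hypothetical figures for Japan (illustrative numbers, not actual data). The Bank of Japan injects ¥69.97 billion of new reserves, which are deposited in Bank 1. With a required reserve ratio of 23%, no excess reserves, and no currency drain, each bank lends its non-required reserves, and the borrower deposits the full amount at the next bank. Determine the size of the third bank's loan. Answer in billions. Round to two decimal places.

¥31.94 billion

Each bank lends a fraction (1 − rr) = 0.7700 of the deposit it receives, so Bank 3 receives 69.97·0.7700^2 and lends 69.97·0.7700^3 ≈ 31.9436 billion.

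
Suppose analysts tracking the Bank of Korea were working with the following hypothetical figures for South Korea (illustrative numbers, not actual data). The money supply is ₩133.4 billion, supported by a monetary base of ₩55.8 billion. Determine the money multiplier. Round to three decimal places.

The money multiplier is m = M / MB = 133.4 / 55.8 ≈ 2.39068.

2.391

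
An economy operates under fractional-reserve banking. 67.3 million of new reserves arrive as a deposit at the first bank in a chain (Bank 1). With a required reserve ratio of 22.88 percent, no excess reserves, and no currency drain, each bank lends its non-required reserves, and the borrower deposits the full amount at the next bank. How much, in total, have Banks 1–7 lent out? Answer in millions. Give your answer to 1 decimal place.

190.0 million

Bank i lends (1 − rr)^i of the original deposit: Bank 1 lends 67.3·0.7712 ≈ 51.9018, Bank 2 lends 67.3·0.7712² ≈ 40.0266, and so on.
Summing a geometric series: total = 67.3·[0.7712·(1 − 0.7712^7) / (1 − 0.7712)] ≈ 190.0393 million.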